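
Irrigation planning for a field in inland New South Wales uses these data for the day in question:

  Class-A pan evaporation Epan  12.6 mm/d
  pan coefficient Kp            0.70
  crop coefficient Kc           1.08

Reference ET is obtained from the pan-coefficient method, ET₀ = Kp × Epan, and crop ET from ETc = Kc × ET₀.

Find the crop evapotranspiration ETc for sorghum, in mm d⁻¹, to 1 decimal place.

ET₀ = 0.70 × 12.6 = 8.8200 mm/d
ETc = Kc × ET₀ = 1.08 × 8.8200 = 9.5256 mm/d

9.5 mm d⁻¹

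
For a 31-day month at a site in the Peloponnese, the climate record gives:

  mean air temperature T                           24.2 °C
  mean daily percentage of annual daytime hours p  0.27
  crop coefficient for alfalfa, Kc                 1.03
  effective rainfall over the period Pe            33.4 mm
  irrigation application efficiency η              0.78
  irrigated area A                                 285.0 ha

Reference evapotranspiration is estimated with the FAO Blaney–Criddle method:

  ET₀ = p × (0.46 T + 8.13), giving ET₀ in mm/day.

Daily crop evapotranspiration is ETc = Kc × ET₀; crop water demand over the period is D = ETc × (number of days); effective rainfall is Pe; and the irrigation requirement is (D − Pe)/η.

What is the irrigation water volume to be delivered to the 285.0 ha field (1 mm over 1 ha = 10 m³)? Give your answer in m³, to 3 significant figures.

ET₀ = 0.27 × (0.46 × 24.2 + 8.13) = 0.27 × 19.262 = 5.2007 mm/d
ETc = Kc × ET₀ = 1.03 × 5.2007 = 5.3567 mm/d
Crop demand D = ETc × 31 d = 5.3567 × 31 = 166.058 mm
D − Pe = 166.058 − 33.4 = 132.658 mm
Gross irrigation = 132.658 / 0.78 = 170.074 mm
Volume = 170.074 mm × 285.0 ha × 10 = 484710.9 m³

485000 m³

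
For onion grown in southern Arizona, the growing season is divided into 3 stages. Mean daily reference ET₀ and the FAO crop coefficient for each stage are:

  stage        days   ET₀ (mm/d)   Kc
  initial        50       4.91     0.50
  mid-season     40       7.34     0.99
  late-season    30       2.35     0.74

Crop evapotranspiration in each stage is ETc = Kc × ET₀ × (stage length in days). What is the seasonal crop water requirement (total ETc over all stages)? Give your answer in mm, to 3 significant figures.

466 mm

initial: 0.50 × 4.91 × 50 = 122.75 mm
mid-season: 0.99 × 7.34 × 40 = 290.66 mm
late-season: 0.74 × 2.35 × 30 = 52.17 mm
Seasonal total = 465.58 mm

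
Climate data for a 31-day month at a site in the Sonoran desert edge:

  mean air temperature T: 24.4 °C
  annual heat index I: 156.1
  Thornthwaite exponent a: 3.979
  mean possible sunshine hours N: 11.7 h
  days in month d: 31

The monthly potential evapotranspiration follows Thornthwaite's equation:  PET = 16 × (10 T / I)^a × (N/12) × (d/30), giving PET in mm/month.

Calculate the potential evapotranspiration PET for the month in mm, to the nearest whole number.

10T/I = 10 × 24.4 / 156.1 = 1.5631
(10T/I)^a = 1.5631^3.979 = 5.9139
Uncorrected PET = 16 × 5.9139 = 94.622 mm
Correction = (N/12)(d/30) = (11.7/12)(31/30) = 1.0075
PET = 94.622 × 1.0075 = 95.332 mm/month

95 mm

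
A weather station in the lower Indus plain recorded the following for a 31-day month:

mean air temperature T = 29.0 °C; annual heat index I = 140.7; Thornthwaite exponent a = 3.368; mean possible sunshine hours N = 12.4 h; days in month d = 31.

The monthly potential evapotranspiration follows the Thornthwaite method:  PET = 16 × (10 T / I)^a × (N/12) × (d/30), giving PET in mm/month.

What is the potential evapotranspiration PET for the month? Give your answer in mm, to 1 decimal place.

195.2 mm

10T/I = 10 × 29.0 / 140.7 = 2.0611
(10T/I)^a = 2.0611^3.368 = 11.4258
Uncorrected PET = 16 × 11.4258 = 182.813 mm
Correction = (N/12)(d/30) = (12.4/12)(31/30) = 1.0678
PET = 182.813 × 1.0678 = 195.208 mm/month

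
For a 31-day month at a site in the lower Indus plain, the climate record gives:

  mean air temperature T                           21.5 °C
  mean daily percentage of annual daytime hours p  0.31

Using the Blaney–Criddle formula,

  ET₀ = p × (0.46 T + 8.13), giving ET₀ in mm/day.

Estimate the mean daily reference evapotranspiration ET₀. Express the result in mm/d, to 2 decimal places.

5.59 mm/d

ET₀ = 0.31 × (0.46 × 21.5 + 8.13) = 0.31 × 18.020 = 5.5862 mm/d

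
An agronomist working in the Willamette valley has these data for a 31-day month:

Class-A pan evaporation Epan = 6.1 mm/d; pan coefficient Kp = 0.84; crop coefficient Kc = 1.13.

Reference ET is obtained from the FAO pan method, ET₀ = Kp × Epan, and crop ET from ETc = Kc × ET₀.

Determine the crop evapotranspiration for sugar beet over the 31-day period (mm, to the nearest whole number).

ET₀ = 0.84 × 6.1 = 5.1240 mm/d
ETc = Kc × ET₀ = 1.13 × 5.1240 = 5.7901 mm/d
Over 31 days: 5.7901 × 31 = 179.493 mm

179 mm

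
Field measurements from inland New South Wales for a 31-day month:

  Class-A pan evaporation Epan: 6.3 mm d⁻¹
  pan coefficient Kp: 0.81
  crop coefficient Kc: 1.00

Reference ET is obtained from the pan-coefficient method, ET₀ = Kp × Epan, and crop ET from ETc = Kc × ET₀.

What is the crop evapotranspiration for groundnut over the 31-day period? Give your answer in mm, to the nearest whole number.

158 mm

ET₀ = 0.81 × 6.3 = 5.1030 mm/d
ETc = Kc × ET₀ = 1.00 × 5.1030 = 5.1030 mm/d
Over 31 days: 5.1030 × 31 = 158.193 mm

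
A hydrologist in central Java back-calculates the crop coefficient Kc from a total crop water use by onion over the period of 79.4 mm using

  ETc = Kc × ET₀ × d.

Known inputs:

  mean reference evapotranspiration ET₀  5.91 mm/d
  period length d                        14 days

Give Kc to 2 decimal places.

0.96

ETc = Kc × ET₀ × d  ⇒  Kc = ETc / (ET₀ × d)
Kc = 79.4 / (5.91 × 14) = 79.4 / 82.74 = 0.9596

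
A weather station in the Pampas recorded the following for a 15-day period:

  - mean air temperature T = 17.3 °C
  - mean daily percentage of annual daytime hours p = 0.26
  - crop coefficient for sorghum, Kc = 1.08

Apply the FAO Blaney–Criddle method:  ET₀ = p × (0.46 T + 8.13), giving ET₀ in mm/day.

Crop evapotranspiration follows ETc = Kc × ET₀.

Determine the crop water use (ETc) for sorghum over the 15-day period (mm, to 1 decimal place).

67.8 mm

ET₀ = 0.26 × (0.46 × 17.3 + 8.13) = 0.26 × 16.088 = 4.1829 mm/d
ETc = Kc × ET₀ = 1.08 × 4.1829 = 4.5175 mm/d
Over 15 days: 4.5175 × 15 = 67.763 mm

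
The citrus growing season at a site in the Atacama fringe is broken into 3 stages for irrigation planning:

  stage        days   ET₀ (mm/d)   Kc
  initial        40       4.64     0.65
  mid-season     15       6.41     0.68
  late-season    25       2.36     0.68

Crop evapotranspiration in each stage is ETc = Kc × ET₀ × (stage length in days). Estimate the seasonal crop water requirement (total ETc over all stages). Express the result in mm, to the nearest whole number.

initial: 0.65 × 4.64 × 40 = 120.64 mm
mid-season: 0.68 × 6.41 × 15 = 65.38 mm
late-season: 0.68 × 2.36 × 25 = 40.12 mm
Seasonal total = 226.14 mm

226 mm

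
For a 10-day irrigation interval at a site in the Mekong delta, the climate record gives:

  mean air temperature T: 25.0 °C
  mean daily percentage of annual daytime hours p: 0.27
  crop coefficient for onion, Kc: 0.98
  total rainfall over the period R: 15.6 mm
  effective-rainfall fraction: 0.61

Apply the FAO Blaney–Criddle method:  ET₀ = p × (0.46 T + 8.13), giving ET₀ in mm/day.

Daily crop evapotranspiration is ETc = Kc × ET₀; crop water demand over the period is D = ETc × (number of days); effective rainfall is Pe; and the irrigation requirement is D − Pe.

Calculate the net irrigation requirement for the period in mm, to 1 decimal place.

42.4 mm

ET₀ = 0.27 × (0.46 × 25.0 + 8.13) = 0.27 × 19.630 = 5.3001 mm/d
ETc = Kc × ET₀ = 0.98 × 5.3001 = 5.1941 mm/d
Crop demand D = ETc × 10 d = 5.1941 × 10 = 51.941 mm
Pe = 0.61 × 15.6 = 9.516 mm
D − Pe = 51.941 − 9.516 = 42.425 mm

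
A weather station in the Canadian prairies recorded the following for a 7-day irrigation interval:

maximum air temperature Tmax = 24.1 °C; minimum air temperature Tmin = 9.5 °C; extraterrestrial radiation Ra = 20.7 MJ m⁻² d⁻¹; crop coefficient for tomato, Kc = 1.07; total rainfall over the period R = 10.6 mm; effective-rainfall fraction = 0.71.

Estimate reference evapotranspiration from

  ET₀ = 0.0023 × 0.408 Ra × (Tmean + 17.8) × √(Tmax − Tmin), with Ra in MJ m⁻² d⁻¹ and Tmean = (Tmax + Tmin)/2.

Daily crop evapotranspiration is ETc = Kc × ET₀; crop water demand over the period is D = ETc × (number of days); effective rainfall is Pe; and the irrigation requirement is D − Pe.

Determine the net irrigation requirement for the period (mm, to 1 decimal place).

11.7 mm

Tmean = (24.1 + 9.5)/2 = 16.80 °C
0.408 Ra = 0.408 × 20.7 = 8.4456 mm/d equivalent
ET₀ = 0.0023 × 8.4456 × (16.80 + 17.8) × √14.6 = 0.0023 × 8.4456 × 34.60 × 3.8210 = 2.5681 mm/d
ETc = Kc × ET₀ = 1.07 × 2.5681 = 2.7479 mm/d
Crop demand D = ETc × 7 d = 2.7479 × 7 = 19.235 mm
Pe = 0.71 × 10.6 = 7.526 mm
D − Pe = 19.235 − 7.526 = 11.709 mm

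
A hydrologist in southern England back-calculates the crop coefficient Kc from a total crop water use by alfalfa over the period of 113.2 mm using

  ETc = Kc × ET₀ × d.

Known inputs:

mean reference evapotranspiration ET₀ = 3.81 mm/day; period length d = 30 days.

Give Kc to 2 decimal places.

ETc = Kc × ET₀ × d  ⇒  Kc = ETc / (ET₀ × d)
Kc = 113.2 / (3.81 × 30) = 113.2 / 114.30 = 0.9904

0.99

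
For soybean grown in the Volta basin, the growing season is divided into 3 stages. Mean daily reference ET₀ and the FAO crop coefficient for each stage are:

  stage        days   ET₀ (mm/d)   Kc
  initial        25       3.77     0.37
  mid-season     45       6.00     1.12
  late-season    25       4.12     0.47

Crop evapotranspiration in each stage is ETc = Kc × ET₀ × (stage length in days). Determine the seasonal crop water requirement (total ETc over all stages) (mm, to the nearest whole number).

386 mm

initial: 0.37 × 3.77 × 25 = 34.87 mm
mid-season: 1.12 × 6.00 × 45 = 302.40 mm
late-season: 0.47 × 4.12 × 25 = 48.41 mm
Seasonal total = 385.68 mm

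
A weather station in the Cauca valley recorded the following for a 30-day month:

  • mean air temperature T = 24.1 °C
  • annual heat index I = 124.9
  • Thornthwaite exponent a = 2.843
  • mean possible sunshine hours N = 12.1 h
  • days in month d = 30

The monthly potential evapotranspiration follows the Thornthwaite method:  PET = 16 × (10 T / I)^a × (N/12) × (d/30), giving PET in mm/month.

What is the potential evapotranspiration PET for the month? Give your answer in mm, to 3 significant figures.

105 mm

10T/I = 10 × 24.1 / 124.9 = 1.9295
(10T/I)^a = 1.9295^2.843 = 6.4792
Uncorrected PET = 16 × 6.4792 = 103.667 mm
Correction = (N/12)(d/30) = (12.1/12)(30/30) = 1.0083
PET = 103.667 × 1.0083 = 104.527 mm/month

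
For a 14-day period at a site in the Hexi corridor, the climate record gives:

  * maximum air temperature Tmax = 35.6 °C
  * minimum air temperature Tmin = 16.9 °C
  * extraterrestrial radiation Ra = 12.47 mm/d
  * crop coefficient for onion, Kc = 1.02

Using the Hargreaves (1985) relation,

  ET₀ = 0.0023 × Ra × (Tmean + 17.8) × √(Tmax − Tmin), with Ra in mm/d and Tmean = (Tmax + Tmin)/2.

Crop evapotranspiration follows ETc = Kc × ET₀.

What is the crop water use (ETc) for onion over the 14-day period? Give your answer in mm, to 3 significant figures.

78.0 mm

Tmean = (35.6 + 16.9)/2 = 26.25 °C
ET₀ = 0.0023 × 12.47 × (26.25 + 17.8) × √18.7 = 0.0023 × 12.47 × 44.05 × 4.3243 = 5.4633 mm/d
ETc = Kc × ET₀ = 1.02 × 5.4633 = 5.5726 mm/d
Over 14 days: 5.5726 × 14 = 78.016 mm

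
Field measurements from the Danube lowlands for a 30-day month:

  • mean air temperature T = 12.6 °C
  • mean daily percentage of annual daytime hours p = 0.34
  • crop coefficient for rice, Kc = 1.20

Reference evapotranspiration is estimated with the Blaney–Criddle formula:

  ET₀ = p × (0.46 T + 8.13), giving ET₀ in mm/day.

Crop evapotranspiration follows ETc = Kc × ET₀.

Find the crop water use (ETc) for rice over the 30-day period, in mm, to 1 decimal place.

ET₀ = 0.34 × (0.46 × 12.6 + 8.13) = 0.34 × 13.926 = 4.7348 mm/d
ETc = Kc × ET₀ = 1.20 × 4.7348 = 5.6818 mm/d
Over 30 days: 5.6818 × 30 = 170.454 mm

170.5 mm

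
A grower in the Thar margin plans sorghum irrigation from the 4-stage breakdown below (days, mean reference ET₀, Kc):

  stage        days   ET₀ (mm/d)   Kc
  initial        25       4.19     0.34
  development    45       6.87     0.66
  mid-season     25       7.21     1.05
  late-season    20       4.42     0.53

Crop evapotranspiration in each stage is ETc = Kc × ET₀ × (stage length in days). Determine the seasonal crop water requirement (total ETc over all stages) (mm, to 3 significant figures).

initial: 0.34 × 4.19 × 25 = 35.62 mm
development: 0.66 × 6.87 × 45 = 204.04 mm
mid-season: 1.05 × 7.21 × 25 = 189.26 mm
late-season: 0.53 × 4.42 × 20 = 46.85 mm
Seasonal total = 475.77 mm

476 mm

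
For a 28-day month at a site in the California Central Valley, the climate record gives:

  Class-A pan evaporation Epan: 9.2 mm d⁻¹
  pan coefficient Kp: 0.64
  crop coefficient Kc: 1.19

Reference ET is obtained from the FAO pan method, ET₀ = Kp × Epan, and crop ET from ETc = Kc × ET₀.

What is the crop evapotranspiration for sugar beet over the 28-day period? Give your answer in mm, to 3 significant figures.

ET₀ = 0.64 × 9.2 = 5.8880 mm/d
ETc = Kc × ET₀ = 1.19 × 5.8880 = 7.0067 mm/d
Over 28 days: 7.0067 × 28 = 196.188 mm

196 mm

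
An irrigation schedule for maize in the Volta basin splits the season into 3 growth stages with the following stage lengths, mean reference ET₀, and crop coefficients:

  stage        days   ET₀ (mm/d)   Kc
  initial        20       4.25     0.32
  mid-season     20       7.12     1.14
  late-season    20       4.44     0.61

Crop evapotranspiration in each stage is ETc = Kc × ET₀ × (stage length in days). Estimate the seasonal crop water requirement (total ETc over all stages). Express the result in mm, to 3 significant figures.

initial: 0.32 × 4.25 × 20 = 27.20 mm
mid-season: 1.14 × 7.12 × 20 = 162.34 mm
late-season: 0.61 × 4.44 × 20 = 54.17 mm
Seasonal total = 243.71 mm

244 mm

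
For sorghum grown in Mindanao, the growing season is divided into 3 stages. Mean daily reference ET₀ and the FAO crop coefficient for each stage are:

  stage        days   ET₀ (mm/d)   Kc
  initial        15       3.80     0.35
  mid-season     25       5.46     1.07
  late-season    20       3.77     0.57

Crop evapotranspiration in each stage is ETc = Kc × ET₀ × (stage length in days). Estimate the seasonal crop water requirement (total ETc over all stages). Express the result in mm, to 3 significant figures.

209 mm

initial: 0.35 × 3.80 × 15 = 19.95 mm
mid-season: 1.07 × 5.46 × 25 = 146.06 mm
late-season: 0.57 × 3.77 × 20 = 42.98 mm
Seasonal total = 208.99 mm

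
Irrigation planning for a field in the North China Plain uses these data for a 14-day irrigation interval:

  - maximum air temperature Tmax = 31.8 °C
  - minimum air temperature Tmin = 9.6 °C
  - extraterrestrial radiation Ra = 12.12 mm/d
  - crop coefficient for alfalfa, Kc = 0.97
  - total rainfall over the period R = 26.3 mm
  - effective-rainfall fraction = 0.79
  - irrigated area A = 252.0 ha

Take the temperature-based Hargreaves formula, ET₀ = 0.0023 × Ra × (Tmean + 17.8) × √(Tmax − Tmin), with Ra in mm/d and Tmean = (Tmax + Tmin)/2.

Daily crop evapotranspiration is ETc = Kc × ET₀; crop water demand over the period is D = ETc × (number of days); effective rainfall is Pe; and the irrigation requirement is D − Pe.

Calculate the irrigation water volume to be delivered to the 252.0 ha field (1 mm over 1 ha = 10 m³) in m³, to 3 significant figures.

Tmean = (31.8 + 9.6)/2 = 20.70 °C
ET₀ = 0.0023 × 12.12 × (20.70 + 17.8) × √22.2 = 0.0023 × 12.12 × 38.50 × 4.7117 = 5.0567 mm/d
ETc = Kc × ET₀ = 0.97 × 5.0567 = 4.9050 mm/d
Crop demand D = ETc × 14 d = 4.9050 × 14 = 68.670 mm
Pe = 0.79 × 26.3 = 20.777 mm
D − Pe = 68.670 − 20.777 = 47.893 mm
Volume = 47.893 mm × 252.0 ha × 10 = 120690.4 m³

121000 m³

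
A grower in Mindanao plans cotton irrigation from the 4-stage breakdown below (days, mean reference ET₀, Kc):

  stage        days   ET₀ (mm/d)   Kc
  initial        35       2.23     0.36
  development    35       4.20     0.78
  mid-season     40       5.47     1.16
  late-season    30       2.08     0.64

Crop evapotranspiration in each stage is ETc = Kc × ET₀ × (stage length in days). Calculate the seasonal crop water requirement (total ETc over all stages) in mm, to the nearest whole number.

437 mm

initial: 0.36 × 2.23 × 35 = 28.10 mm
development: 0.78 × 4.20 × 35 = 114.66 mm
mid-season: 1.16 × 5.47 × 40 = 253.81 mm
late-season: 0.64 × 2.08 × 30 = 39.94 mm
Seasonal total = 436.51 mm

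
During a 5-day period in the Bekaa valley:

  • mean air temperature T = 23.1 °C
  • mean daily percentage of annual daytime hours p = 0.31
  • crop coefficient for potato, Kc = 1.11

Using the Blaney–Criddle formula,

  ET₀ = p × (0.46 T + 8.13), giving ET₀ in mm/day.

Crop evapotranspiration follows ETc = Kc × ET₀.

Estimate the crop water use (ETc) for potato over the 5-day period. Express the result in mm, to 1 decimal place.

32.3 mm

ET₀ = 0.31 × (0.46 × 23.1 + 8.13) = 0.31 × 18.756 = 5.8144 mm/d
ETc = Kc × ET₀ = 1.11 × 5.8144 = 6.4540 mm/d
Over 5 days: 6.4540 × 5 = 32.270 mm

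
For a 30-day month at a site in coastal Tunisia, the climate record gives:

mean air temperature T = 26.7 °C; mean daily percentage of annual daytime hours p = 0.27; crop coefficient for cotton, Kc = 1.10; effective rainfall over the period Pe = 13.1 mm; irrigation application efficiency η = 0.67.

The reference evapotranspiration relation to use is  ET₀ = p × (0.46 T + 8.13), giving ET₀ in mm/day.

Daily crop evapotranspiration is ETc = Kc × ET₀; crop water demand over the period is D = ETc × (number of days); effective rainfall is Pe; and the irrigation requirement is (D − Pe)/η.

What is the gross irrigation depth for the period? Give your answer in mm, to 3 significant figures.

ET₀ = 0.27 × (0.46 × 26.7 + 8.13) = 0.27 × 20.412 = 5.5112 mm/d
ETc = Kc × ET₀ = 1.10 × 5.5112 = 6.0623 mm/d
Crop demand D = ETc × 30 d = 6.0623 × 30 = 181.869 mm
D − Pe = 181.869 − 13.1 = 168.769 mm
Gross irrigation = 168.769 / 0.67 = 251.894 mm

252 mm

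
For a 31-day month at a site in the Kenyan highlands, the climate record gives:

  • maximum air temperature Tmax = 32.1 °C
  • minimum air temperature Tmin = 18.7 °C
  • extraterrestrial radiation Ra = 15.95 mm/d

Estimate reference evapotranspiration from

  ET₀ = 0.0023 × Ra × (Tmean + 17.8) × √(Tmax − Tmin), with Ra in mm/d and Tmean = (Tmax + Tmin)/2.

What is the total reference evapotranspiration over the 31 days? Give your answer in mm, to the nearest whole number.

Tmean = (32.1 + 18.7)/2 = 25.40 °C
ET₀ = 0.0023 × 15.95 × (25.40 + 17.8) × √13.4 = 0.0023 × 15.95 × 43.20 × 3.6606 = 5.8013 mm/d
Over 31 days: 5.8013 × 31 = 179.840 mm

180 mm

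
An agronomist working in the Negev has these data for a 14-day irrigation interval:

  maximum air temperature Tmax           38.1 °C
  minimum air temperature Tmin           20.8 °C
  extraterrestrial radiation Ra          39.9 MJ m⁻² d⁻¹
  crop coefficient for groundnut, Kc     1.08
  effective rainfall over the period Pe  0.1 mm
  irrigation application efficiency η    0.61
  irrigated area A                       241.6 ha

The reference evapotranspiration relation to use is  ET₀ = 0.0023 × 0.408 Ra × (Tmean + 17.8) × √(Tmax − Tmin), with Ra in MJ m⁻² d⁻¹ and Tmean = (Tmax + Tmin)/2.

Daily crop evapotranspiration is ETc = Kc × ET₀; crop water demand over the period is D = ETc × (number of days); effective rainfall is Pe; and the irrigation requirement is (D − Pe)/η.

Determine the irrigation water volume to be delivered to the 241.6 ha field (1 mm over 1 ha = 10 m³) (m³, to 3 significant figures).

Tmean = (38.1 + 20.8)/2 = 29.45 °C
0.408 Ra = 0.408 × 39.9 = 16.2792 mm/d equivalent
ET₀ = 0.0023 × 16.2792 × (29.45 + 17.8) × √17.3 = 0.0023 × 16.2792 × 47.25 × 4.1593 = 7.3584 mm/d
ETc = Kc × ET₀ = 1.08 × 7.3584 = 7.9471 mm/d
Crop demand D = ETc × 14 d = 7.9471 × 14 = 111.259 mm
D − Pe = 111.259 − 0.1 = 111.159 mm
Gross irrigation = 111.159 / 0.61 = 182.228 mm
Volume = 182.228 mm × 241.6 ha × 10 = 440262.8 m³

440000 m³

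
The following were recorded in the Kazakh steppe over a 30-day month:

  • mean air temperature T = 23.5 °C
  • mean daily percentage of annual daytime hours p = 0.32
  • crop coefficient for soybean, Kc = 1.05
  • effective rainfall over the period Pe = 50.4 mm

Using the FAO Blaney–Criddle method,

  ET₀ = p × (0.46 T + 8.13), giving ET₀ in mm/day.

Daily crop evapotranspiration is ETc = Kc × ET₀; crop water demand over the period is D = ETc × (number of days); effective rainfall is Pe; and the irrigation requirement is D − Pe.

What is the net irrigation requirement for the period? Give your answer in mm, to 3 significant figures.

ET₀ = 0.32 × (0.46 × 23.5 + 8.13) = 0.32 × 18.940 = 6.0608 mm/d
ETc = Kc × ET₀ = 1.05 × 6.0608 = 6.3638 mm/d
Crop demand D = ETc × 30 d = 6.3638 × 30 = 190.914 mm
D − Pe = 190.914 − 50.4 = 140.514 mm

141 mm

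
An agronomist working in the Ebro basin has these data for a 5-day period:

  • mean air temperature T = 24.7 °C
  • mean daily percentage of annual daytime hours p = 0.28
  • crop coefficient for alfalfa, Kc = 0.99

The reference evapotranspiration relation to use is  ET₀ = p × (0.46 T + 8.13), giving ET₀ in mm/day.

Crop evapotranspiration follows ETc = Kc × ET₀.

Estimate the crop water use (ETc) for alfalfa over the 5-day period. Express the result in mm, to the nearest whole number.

27 mm

ET₀ = 0.28 × (0.46 × 24.7 + 8.13) = 0.28 × 19.492 = 5.4578 mm/d
ETc = Kc × ET₀ = 0.99 × 5.4578 = 5.4032 mm/d
Over 5 days: 5.4032 × 5 = 27.016 mm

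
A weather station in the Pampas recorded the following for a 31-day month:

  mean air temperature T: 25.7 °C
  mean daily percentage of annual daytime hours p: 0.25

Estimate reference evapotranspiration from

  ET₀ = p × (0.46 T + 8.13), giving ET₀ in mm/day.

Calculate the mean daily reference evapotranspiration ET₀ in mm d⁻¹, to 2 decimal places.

ET₀ = 0.25 × (0.46 × 25.7 + 8.13) = 0.25 × 19.952 = 4.9880 mm/d

4.99 mm d⁻¹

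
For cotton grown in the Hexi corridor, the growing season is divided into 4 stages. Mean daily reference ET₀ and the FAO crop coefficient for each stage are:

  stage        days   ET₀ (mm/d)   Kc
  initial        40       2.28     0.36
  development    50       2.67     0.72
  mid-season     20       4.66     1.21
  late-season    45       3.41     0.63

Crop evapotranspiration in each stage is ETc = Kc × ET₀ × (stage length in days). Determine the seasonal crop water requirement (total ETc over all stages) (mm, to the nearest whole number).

338 mm

initial: 0.36 × 2.28 × 40 = 32.83 mm
development: 0.72 × 2.67 × 50 = 96.12 mm
mid-season: 1.21 × 4.66 × 20 = 112.77 mm
late-season: 0.63 × 3.41 × 45 = 96.67 mm
Seasonal total = 338.39 mm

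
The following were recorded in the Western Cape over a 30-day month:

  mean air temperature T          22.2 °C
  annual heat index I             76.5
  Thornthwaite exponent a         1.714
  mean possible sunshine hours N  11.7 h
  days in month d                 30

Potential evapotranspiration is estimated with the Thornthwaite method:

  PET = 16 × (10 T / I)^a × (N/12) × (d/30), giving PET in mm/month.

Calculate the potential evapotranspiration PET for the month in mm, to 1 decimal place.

10T/I = 10 × 22.2 / 76.5 = 2.9020
(10T/I)^a = 2.9020^1.714 = 6.2096
Uncorrected PET = 16 × 6.2096 = 99.354 mm
Correction = (N/12)(d/30) = (11.7/12)(30/30) = 0.9750
PET = 99.354 × 0.9750 = 96.870 mm/month

96.9 mm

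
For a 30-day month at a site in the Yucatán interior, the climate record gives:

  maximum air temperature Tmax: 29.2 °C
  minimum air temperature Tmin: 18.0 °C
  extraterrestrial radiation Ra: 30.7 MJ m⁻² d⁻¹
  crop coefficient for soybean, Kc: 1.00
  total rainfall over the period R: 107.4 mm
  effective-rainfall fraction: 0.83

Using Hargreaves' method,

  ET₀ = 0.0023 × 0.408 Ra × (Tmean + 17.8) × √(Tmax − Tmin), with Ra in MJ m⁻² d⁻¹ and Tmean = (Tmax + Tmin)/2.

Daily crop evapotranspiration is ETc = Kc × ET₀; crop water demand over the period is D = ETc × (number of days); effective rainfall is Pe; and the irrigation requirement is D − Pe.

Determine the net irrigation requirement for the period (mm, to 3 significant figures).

30.6 mm

Tmean = (29.2 + 18.0)/2 = 23.60 °C
0.408 Ra = 0.408 × 30.7 = 12.5256 mm/d equivalent
ET₀ = 0.0023 × 12.5256 × (23.60 + 17.8) × √11.2 = 0.0023 × 12.5256 × 41.40 × 3.3466 = 3.9914 mm/d
ETc = Kc × ET₀ = 1.00 × 3.9914 = 3.9914 mm/d
Crop demand D = ETc × 30 d = 3.9914 × 30 = 119.742 mm
Pe = 0.83 × 107.4 = 89.142 mm
D − Pe = 119.742 − 89.142 = 30.600 mm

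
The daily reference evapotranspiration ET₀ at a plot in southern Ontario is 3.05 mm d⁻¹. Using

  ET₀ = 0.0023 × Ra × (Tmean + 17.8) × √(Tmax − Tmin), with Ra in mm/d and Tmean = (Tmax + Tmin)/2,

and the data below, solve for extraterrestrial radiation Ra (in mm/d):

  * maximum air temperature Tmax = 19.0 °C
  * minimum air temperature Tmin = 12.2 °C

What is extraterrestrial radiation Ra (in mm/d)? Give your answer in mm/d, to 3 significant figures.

Tmean = 15.60 °C; √ΔT = 2.6077
Ra = ET₀ / [0.0023 × (Tmean+17.8) × √ΔT] = 3.05 / (0.0023 × 33.40 × 2.6077) = 15.225 mm/d

15.2 mm/d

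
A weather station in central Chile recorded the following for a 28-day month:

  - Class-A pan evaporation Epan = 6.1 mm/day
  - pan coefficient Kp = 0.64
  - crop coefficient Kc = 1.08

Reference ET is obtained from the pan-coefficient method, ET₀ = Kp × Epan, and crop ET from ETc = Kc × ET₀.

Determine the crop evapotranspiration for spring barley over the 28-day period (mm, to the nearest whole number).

ET₀ = 0.64 × 6.1 = 3.9040 mm/d
ETc = Kc × ET₀ = 1.08 × 3.9040 = 4.2163 mm/d
Over 28 days: 4.2163 × 28 = 118.056 mm

118 mm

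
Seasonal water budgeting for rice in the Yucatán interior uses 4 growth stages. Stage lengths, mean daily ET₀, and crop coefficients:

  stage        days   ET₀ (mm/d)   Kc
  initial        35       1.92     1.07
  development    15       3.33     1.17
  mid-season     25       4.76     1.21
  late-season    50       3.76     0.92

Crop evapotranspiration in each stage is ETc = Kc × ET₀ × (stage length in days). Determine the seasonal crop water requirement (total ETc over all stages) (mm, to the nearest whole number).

447 mm

initial: 1.07 × 1.92 × 35 = 71.90 mm
development: 1.17 × 3.33 × 15 = 58.44 mm
mid-season: 1.21 × 4.76 × 25 = 143.99 mm
late-season: 0.92 × 3.76 × 50 = 172.96 mm
Seasonal total = 447.29 mm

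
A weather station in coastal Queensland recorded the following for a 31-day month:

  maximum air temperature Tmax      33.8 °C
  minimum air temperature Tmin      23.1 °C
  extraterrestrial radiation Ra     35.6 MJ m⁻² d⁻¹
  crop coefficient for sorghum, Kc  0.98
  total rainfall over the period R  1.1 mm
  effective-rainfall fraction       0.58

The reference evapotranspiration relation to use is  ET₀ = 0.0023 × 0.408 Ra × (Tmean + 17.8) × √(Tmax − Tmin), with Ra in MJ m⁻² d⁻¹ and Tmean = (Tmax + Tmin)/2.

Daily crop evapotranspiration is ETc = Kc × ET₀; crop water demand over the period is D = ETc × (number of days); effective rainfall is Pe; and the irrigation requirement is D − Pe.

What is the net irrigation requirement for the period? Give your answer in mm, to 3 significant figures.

Tmean = (33.8 + 23.1)/2 = 28.45 °C
0.408 Ra = 0.408 × 35.6 = 14.5248 mm/d equivalent
ET₀ = 0.0023 × 14.5248 × (28.45 + 17.8) × √10.7 = 0.0023 × 14.5248 × 46.25 × 3.2711 = 5.0541 mm/d
ETc = Kc × ET₀ = 0.98 × 5.0541 = 4.9530 mm/d
Crop demand D = ETc × 31 d = 4.9530 × 31 = 153.543 mm
Pe = 0.58 × 1.1 = 0.638 mm
D − Pe = 153.543 − 0.638 = 152.905 mm

153 mm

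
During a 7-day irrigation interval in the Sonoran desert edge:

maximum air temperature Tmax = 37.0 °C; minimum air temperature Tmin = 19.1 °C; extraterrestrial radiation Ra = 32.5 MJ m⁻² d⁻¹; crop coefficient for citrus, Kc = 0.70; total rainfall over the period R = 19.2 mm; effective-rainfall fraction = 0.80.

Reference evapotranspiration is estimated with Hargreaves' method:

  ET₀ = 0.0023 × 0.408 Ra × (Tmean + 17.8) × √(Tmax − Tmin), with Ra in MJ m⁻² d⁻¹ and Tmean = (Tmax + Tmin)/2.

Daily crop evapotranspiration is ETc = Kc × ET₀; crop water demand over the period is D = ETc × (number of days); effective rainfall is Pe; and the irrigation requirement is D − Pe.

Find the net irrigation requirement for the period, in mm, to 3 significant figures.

Tmean = (37.0 + 19.1)/2 = 28.05 °C
0.408 Ra = 0.408 × 32.5 = 13.2600 mm/d equivalent
ET₀ = 0.0023 × 13.2600 × (28.05 + 17.8) × √17.9 = 0.0023 × 13.2600 × 45.85 × 4.2308 = 5.9161 mm/d
ETc = Kc × ET₀ = 0.70 × 5.9161 = 4.1413 mm/d
Crop demand D = ETc × 7 d = 4.1413 × 7 = 28.989 mm
Pe = 0.80 × 19.2 = 15.360 mm
D − Pe = 28.989 − 15.360 = 13.629 mm

13.6 mm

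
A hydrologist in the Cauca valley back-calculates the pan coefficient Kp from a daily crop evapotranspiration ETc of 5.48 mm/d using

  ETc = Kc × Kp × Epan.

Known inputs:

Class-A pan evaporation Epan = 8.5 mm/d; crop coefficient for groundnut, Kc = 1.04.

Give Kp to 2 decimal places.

ETc = Kc × Kp × Epan  ⇒  Kp = ETc / (Kc × Epan)
Kp = 5.48 / (1.04 × 8.5) = 5.48 / 8.840 = 0.6199

0.62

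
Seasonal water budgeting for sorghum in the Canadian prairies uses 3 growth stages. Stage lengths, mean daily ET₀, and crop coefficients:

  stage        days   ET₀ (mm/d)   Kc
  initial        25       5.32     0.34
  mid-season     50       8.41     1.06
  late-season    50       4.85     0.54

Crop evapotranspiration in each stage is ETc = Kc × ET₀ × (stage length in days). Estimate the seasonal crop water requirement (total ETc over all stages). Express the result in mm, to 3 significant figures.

622 mm

initial: 0.34 × 5.32 × 25 = 45.22 mm
mid-season: 1.06 × 8.41 × 50 = 445.73 mm
late-season: 0.54 × 4.85 × 50 = 130.95 mm
Seasonal total = 621.90 mm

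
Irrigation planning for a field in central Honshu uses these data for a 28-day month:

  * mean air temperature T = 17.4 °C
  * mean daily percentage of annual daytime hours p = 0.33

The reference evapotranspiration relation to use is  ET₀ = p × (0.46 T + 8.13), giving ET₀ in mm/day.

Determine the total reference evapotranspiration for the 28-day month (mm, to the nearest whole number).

ET₀ = 0.33 × (0.46 × 17.4 + 8.13) = 0.33 × 16.134 = 5.3242 mm/d
Monthly total = 5.3242 × 28 = 149.078 mm

149 mm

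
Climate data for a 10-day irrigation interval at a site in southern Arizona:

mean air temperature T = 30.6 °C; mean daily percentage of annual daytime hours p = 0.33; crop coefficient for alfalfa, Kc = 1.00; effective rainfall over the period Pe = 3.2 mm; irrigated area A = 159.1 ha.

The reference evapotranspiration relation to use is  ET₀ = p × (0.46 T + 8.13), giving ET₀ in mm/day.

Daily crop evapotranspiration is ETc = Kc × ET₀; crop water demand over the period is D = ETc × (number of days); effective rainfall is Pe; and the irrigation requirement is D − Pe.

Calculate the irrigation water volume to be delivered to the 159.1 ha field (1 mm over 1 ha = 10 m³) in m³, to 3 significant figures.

ET₀ = 0.33 × (0.46 × 30.6 + 8.13) = 0.33 × 22.206 = 7.3280 mm/d
ETc = Kc × ET₀ = 1.00 × 7.3280 = 7.3280 mm/d
Crop demand D = ETc × 10 d = 7.3280 × 10 = 73.280 mm
D − Pe = 73.280 − 3.2 = 70.080 mm
Volume = 70.080 mm × 159.1 ha × 10 = 111497.3 m³

111000 m³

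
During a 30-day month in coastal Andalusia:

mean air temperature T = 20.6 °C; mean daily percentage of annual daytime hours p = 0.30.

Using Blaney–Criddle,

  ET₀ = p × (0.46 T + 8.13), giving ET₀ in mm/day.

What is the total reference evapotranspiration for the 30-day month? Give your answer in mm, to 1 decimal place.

ET₀ = 0.30 × (0.46 × 20.6 + 8.13) = 0.30 × 17.606 = 5.2818 mm/d
Monthly total = 5.2818 × 30 = 158.454 mm

158.5 mm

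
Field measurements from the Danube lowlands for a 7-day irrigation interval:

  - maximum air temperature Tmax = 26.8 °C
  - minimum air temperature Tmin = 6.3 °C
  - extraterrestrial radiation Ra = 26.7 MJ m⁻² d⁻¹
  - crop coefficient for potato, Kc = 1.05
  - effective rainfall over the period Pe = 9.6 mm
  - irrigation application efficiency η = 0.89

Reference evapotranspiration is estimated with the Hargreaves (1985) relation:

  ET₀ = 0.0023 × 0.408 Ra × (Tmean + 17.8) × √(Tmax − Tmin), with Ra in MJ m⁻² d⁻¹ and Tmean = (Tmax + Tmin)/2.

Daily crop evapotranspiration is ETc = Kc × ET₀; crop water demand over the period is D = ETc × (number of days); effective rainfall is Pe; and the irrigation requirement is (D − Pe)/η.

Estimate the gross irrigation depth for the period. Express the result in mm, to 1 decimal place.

21.4 mm

Tmean = (26.8 + 6.3)/2 = 16.55 °C
0.408 Ra = 0.408 × 26.7 = 10.8936 mm/d equivalent
ET₀ = 0.0023 × 10.8936 × (16.55 + 17.8) × √20.5 = 0.0023 × 10.8936 × 34.35 × 4.5277 = 3.8968 mm/d
ETc = Kc × ET₀ = 1.05 × 3.8968 = 4.0916 mm/d
Crop demand D = ETc × 7 d = 4.0916 × 7 = 28.641 mm
D − Pe = 28.641 − 9.6 = 19.041 mm
Gross irrigation = 19.041 / 0.89 = 21.394 mm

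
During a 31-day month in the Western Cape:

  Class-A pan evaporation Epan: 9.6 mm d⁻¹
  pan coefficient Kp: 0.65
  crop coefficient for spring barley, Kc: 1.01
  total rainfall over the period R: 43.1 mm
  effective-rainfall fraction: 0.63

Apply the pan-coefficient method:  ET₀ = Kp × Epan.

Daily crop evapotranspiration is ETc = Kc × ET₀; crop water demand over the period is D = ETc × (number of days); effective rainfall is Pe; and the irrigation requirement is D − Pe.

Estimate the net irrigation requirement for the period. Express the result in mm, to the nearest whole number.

ET₀ = 0.65 × 9.6 = 6.2400 mm/d
ETc = Kc × ET₀ = 1.01 × 6.2400 = 6.3024 mm/d
Crop demand D = ETc × 31 d = 6.3024 × 31 = 195.374 mm
Pe = 0.63 × 43.1 = 27.153 mm
D − Pe = 195.374 − 27.153 = 168.221 mm

168 mm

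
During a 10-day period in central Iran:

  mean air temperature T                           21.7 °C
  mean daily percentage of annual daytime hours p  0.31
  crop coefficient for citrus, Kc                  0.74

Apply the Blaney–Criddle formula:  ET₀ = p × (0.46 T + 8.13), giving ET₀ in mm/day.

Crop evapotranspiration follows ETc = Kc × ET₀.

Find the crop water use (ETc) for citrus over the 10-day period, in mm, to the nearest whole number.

42 mm

ET₀ = 0.31 × (0.46 × 21.7 + 8.13) = 0.31 × 18.112 = 5.6147 mm/d
ETc = Kc × ET₀ = 0.74 × 5.6147 = 4.1549 mm/d
Over 10 days: 4.1549 × 10 = 41.549 mm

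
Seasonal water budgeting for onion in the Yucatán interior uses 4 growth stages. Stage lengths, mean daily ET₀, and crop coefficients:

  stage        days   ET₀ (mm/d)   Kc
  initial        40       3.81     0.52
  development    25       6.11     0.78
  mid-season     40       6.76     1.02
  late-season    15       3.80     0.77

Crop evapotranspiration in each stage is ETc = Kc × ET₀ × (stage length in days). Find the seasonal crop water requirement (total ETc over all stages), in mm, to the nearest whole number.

initial: 0.52 × 3.81 × 40 = 79.25 mm
development: 0.78 × 6.11 × 25 = 119.15 mm
mid-season: 1.02 × 6.76 × 40 = 275.81 mm
late-season: 0.77 × 3.80 × 15 = 43.89 mm
Seasonal total = 518.10 mm

518 mm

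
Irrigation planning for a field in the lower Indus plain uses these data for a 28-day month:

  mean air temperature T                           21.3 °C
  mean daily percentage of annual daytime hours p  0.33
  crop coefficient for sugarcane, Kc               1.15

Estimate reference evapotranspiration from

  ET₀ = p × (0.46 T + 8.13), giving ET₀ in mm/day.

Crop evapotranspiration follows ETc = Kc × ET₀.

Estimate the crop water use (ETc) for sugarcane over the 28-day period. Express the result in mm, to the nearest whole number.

ET₀ = 0.33 × (0.46 × 21.3 + 8.13) = 0.33 × 17.928 = 5.9162 mm/d
ETc = Kc × ET₀ = 1.15 × 5.9162 = 6.8036 mm/d
Over 28 days: 6.8036 × 28 = 190.501 mm

191 mm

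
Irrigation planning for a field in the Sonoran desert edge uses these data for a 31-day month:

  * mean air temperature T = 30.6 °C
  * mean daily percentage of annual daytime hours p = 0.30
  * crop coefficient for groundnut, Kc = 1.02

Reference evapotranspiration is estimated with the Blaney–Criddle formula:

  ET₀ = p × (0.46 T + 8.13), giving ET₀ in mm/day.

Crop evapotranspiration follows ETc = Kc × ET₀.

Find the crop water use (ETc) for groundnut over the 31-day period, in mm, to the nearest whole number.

211 mm

ET₀ = 0.30 × (0.46 × 30.6 + 8.13) = 0.30 × 22.206 = 6.6618 mm/d
ETc = Kc × ET₀ = 1.02 × 6.6618 = 6.7950 mm/d
Over 31 days: 6.7950 × 31 = 210.645 mm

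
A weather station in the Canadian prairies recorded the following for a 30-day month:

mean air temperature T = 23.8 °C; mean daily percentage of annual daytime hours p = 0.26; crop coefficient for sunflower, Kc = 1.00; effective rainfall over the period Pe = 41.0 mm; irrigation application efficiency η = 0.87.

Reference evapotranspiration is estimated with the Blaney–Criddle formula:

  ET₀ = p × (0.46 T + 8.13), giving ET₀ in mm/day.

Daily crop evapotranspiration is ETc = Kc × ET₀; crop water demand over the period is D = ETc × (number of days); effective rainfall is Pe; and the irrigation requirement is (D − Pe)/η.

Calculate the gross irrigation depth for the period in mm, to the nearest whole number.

ET₀ = 0.26 × (0.46 × 23.8 + 8.13) = 0.26 × 19.078 = 4.9603 mm/d
ETc = Kc × ET₀ = 1.00 × 4.9603 = 4.9603 mm/d
Crop demand D = ETc × 30 d = 4.9603 × 30 = 148.809 mm
D − Pe = 148.809 − 41.0 = 107.809 mm
Gross irrigation = 107.809 / 0.87 = 123.918 mm

124 mm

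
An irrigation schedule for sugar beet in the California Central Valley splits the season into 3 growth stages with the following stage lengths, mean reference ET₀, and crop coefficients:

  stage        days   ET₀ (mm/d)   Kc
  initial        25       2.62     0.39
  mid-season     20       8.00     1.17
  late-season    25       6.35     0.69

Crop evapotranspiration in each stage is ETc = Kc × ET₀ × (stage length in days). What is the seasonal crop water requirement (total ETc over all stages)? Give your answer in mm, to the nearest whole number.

322 mm

initial: 0.39 × 2.62 × 25 = 25.55 mm
mid-season: 1.17 × 8.00 × 20 = 187.20 mm
late-season: 0.69 × 6.35 × 25 = 109.54 mm
Seasonal total = 322.29 mm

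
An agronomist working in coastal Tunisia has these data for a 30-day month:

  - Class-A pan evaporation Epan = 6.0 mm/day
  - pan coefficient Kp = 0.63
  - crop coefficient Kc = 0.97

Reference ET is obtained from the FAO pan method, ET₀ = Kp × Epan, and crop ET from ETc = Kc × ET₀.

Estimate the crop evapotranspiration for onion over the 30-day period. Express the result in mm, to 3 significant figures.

110 mm

ET₀ = 0.63 × 6.0 = 3.7800 mm/d
ETc = Kc × ET₀ = 0.97 × 3.7800 = 3.6666 mm/d
Over 30 days: 3.6666 × 30 = 109.998 mm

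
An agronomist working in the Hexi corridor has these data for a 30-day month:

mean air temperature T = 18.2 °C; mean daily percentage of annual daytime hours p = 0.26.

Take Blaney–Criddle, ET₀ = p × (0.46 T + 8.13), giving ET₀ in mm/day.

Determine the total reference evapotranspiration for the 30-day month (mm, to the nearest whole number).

ET₀ = 0.26 × (0.46 × 18.2 + 8.13) = 0.26 × 16.502 = 4.2905 mm/d
Monthly total = 4.2905 × 30 = 128.715 mm

129 mm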